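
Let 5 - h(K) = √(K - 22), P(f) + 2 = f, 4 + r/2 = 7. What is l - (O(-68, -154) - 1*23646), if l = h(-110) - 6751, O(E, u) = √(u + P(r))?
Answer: 16900 - 5*I*√6 - 2*I*√33 ≈ 16900.0 - 23.737*I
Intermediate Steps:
r = 6 (r = -8 + 2*7 = -8 + 14 = 6)
P(f) = -2 + f
O(E, u) = √(4 + u) (O(E, u) = √(u + (-2 + 6)) = √(u + 4) = √(4 + u))
h(K) = 5 - √(-22 + K) (h(K) = 5 - √(K - 22) = 5 - √(-22 + K))
l = -6746 - 2*I*√33 (l = (5 - √(-22 - 110)) - 6751 = (5 - √(-132)) - 6751 = (5 - 2*I*√33) - 6751 = -6746 - 2*I*√33 ≈ -6746.0 - 11.489*I)
l - (O(-68, -154) - 1*23646) = (-6746 - 2*I*√33) - (√(4 - 154) - 1*23646) = (-6746 - 2*I*√33) - (√(-150) - 23646) = (-6746 - 2*I*√33) - (5*I*√6 - 23646) = (-6746 - 2*I*√33) - (-23646 + 5*I*√6) = (-6746 - 2*I*√33) + (23646 - 5*I*√6) = 16900 - 5*I*√6 - 2*I*√33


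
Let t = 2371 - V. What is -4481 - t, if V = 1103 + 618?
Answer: -5131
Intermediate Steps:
V = 1721
t = 650 (t = 2371 - 1*1721 = 2371 - 1721 = 650)
-4481 - t = -4481 - 1*650 = -4481 - 650 = -5131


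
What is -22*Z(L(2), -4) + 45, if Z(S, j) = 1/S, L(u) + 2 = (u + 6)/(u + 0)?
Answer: 34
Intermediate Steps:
L(u) = -2 + (6 + u)/u (L(u) = -2 + (u + 6)/(u + 0) = -2 + (6 + u)/u)
Z(S, j) = 1/S
-22*Z(L(2), -4) + 45 = -22*2/(6 - 1*2) + 45 = -22*2/(6 - 2) + 45 = -22/((½)*4) + 45 = -22/2 + 45 = -22*½ + 45 = -11 + 45 = 34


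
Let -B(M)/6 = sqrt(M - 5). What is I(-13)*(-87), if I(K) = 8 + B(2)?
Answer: -696 + 522*I*sqrt(3) ≈ -696.0 + 904.13*I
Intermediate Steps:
B(M) = -6*sqrt(-5 + M) (B(M) = -6*sqrt(M - 5) = -6*sqrt(-5 + M))
I(K) = 8 - 6*I*sqrt(3) (I(K) = 8 - 6*sqrt(-5 + 2) = 8 - 6*I*sqrt(3))
I(-13)*(-87) = (8 - 6*I*sqrt(3))*(-87) = -696 + 522*I*sqrt(3)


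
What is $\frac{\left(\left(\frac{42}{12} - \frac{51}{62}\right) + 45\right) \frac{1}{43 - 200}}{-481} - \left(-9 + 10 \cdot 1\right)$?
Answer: $- \frac{2339549}{2341027} \approx -0.99937$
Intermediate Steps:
$\frac{\left(\left(\frac{42}{12} - \frac{51}{62}\right) + 45\right) \frac{1}{43 - 200}}{-481} - \left(-9 + 10 \cdot 1\right) = \frac{\left(42 \cdot \frac{1}{12} - \frac{51}{62}\right) + 45}{-157} \left(- \frac{1}{481}\right) - \left(-9 + 10\right) = \left(\left(\frac{7}{2} - \frac{51}{62}\right) + 45\right) \left(- \frac{1}{157}\right) \left(- \frac{1}{481}\right) - 1 = \left(\frac{83}{31} + 45\right) \left(- \frac{1}{157}\right) \left(- \frac{1}{481}\right) - 1 = \frac{1478}{31} \left(- \frac{1}{157}\right) \left(- \frac{1}{481}\right) - 1 = \left(- \frac{1478}{4867}\right) \left(- \frac{1}{481}\right) - 1 = \frac{1478}{2341027} - 1 = - \frac{2339549}{2341027}$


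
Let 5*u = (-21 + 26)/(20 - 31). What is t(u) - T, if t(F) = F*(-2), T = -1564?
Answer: 17206/11 ≈ 1564.2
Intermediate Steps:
u = -1/11 (u = ((-21 + 26)/(20 - 31))/5 = (5/(-11))/5 = (5*(-1/11))/5 = (⅕)*(-5/11) = -1/11 ≈ -0.090909)
t(F) = -2*F
t(u) - T = -2*(-1/11) - 1*(-1564) = 2/11 + 1564 = 17206/11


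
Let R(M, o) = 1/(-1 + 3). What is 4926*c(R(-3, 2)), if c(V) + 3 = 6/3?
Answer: -4926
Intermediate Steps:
R(M, o) = ½ (R(M, o) = 1/2 = ½)
c(V) = -1 (c(V) = -3 + 6/3 = -3 + 6*(⅓) = -3 + 2 = -1)
4926*c(R(-3, 2)) = 4926*(-1) = -4926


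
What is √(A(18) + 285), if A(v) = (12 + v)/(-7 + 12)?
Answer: √291 ≈ 17.059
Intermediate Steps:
A(v) = 12/5 + v/5 (A(v) = (12 + v)/5 = (12 + v)*(⅕) = 12/5 + v/5)
√(A(18) + 285) = √((12/5 + (⅕)*18) + 285) = √((12/5 + 18/5) + 285) = √(6 + 285) = √291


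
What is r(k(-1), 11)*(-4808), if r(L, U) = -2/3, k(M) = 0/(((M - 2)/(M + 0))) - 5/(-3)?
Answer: 9616/3 ≈ 3205.3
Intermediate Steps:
k(M) = 5/3 (k(M) = 0/(((-2 + M)/M)) - 5*(-⅓) = 0/(((-2 + M)/M)) + 5/3 = 0*(M/(-2 + M)) + 5/3 = 0 + 5/3 = 5/3)
r(L, U) = -⅔ (r(L, U) = -2*⅓ = -⅔)
r(k(-1), 11)*(-4808) = -⅔*(-4808) = 9616/3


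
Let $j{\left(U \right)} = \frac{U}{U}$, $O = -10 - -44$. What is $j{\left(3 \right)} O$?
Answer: $34$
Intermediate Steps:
$O = 34$ ($O = -10 + 44 = 34$)
$j{\left(U \right)} = 1$
$j{\left(3 \right)} O = 1 \cdot 34 = 34$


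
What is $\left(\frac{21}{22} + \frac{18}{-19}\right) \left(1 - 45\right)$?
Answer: $- \frac{6}{19} \approx -0.31579$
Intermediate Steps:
$\left(\frac{21}{22} + \frac{18}{-19}\right) \left(1 - 45\right) = \left(21 \cdot \frac{1}{22} + 18 \left(- \frac{1}{19}\right)\right) \left(-44\right) = \left(\frac{21}{22} - \frac{18}{19}\right) \left(-44\right) = \frac{3}{418} \left(-44\right) = - \frac{6}{19}$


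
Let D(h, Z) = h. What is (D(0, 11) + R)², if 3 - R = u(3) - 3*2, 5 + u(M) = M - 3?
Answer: 196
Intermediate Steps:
u(M) = -8 + M (u(M) = -5 + (M - 3) = -5 + (-3 + M) = -8 + M)
R = 14 (R = 3 - ((-8 + 3) - 3*2) = 3 - (-5 - 6) = 3 - 1*(-11) = 3 + 11 = 14)
(D(0, 11) + R)² = (0 + 14)² = 14² = 196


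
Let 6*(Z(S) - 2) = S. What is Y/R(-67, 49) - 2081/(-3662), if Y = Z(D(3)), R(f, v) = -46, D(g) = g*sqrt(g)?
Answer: 44201/84226 - sqrt(3)/92 ≈ 0.50596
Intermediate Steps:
D(g) = g**(3/2)
Z(S) = 2 + S/6
Y = 2 + sqrt(3)/2 (Y = 2 + 3**(3/2)/6 = 2 + (3*sqrt(3))/6 = 2 + sqrt(3)/2 ≈ 2.8660)
Y/R(-67, 49) - 2081/(-3662) = (2 + sqrt(3)/2)/(-46) - 2081/(-3662) = (2 + sqrt(3)/2)*(-1/46) - 2081*(-1/3662) = (-1/23 - sqrt(3)/92) + 2081/3662 = 44201/84226 - sqrt(3)/92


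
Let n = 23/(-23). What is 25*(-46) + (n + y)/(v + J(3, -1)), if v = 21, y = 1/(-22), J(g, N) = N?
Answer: -506023/440 ≈ -1150.1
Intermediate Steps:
y = -1/22 ≈ -0.045455
n = -1 (n = 23*(-1/23) = -1)
25*(-46) + (n + y)/(v + J(3, -1)) = 25*(-46) + (-1 - 1/22)/(21 - 1) = -1150 - 23/22/20 = -1150 - 23/22*1/20 = -1150 - 23/440 = -506023/440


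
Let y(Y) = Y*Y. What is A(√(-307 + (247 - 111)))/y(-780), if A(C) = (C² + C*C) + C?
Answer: -19/33800 + I*√19/202800 ≈ -0.00056213 + 2.1494e-5*I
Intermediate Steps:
y(Y) = Y²
A(C) = C + 2*C² (A(C) = (C² + C²) + C = 2*C² + C = C + 2*C²)
A(√(-307 + (247 - 111)))/y(-780) = (√(-307 + (247 - 111))*(1 + 2*√(-307 + (247 - 111))))/((-780)²) = (√(-307 + 136)*(1 + 2*√(-307 + 136)))/608400 = (√(-171)*(1 + 2*√(-171)))*(1/608400) = ((3*I*√19)*(1 + 2*(3*I*√19)))*(1/608400) = ((3*I*√19)*(1 + 6*I*√19))*(1/608400) = (3*I*√19*(1 + 6*I*√19))*(1/608400) = I*√19*(1 + 6*I*√19)/202800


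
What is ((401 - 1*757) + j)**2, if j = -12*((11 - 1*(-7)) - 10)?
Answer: 204304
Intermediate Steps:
j = -96 (j = -12*((11 + 7) - 10) = -12*(18 - 10) = -12*8 = -96)
((401 - 1*757) + j)**2 = ((401 - 1*757) - 96)**2 = ((401 - 757) - 96)**2 = (-356 - 96)**2 = (-452)**2 = 204304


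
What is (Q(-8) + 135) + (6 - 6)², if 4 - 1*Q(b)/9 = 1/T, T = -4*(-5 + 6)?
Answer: 693/4 ≈ 173.25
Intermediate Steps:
T = -4 (T = -4*1 = -4)
Q(b) = 153/4 (Q(b) = 36 - 9/(-4) = 36 - 9*(-¼) = 36 + 9/4 = 153/4)
(Q(-8) + 135) + (6 - 6)² = (153/4 + 135) + (6 - 6)² = 693/4 + 0² = 693/4 + 0 = 693/4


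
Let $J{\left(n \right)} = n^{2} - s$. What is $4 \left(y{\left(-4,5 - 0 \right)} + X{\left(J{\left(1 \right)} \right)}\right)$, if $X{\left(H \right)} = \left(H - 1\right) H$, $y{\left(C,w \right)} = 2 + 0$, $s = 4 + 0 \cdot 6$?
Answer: $56$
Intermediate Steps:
$s = 4$ ($s = 4 + 0 = 4$)
$J{\left(n \right)} = -4 + n^{2}$ ($J{\left(n \right)} = n^{2} - 4 = -4 + n^{2}$)
$y{\left(C,w \right)} = 2$
$X{\left(H \right)} = H \left(-1 + H\right)$ ($X{\left(H \right)} = \left(-1 + H\right) H = H \left(-1 + H\right)$)
$4 \left(y{\left(-4,5 - 0 \right)} + X{\left(J{\left(1 \right)} \right)}\right) = 4 \left(2 + \left(-4 + 1^{2}\right) \left(-1 - \left(4 - 1^{2}\right)\right)\right) = 4 \left(2 + \left(-4 + 1\right) \left(-1 + \left(-4 + 1\right)\right)\right) = 4 \left(2 - 3 \left(-1 - 3\right)\right) = 4 \left(2 - -12\right) = 4 \left(2 + 12\right) = 4 \cdot 14 = 56$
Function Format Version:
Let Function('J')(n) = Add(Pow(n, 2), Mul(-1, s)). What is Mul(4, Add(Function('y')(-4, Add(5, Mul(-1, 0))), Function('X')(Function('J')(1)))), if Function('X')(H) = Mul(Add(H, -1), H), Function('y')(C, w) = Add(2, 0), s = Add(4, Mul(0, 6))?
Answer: 56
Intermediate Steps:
s = 4 (s = Add(4, 0) = 4)
Function('J')(n) = Add(-4, Pow(n, 2)) (Function('J')(n) = Add(Pow(n, 2), Mul(-1, 4)) = Add(Pow(n, 2), -4) = Add(-4, Pow(n, 2)))
Function('y')(C, w) = 2
Function('X')(H) = Mul(H, Add(-1, H)) (Function('X')(H) = Mul(Add(-1, H), H) = Mul(H, Add(-1, H)))
Mul(4, Add(Function('y')(-4, Add(5, Mul(-1, 0))), Function('X')(Function('J')(1)))) = Mul(4, Add(2, Mul(Add(-4, Pow(1, 2)), Add(-1, Add(-4, Pow(1, 2)))))) = Mul(4, Add(2, Mul(Add(-4, 1), Add(-1, Add(-4, 1))))) = Mul(4, Add(2, Mul(-3, Add(-1, -3)))) = Mul(4, Add(2, Mul(-3, -4))) = Mul(4, Add(2, 12)) = Mul(4, 14) = 56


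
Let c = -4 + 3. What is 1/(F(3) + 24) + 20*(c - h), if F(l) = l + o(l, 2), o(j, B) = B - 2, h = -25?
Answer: 12961/27 ≈ 480.04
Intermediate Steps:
o(j, B) = -2 + B
c = -1
F(l) = l (F(l) = l + (-2 + 2) = l + 0 = l)
1/(F(3) + 24) + 20*(c - h) = 1/(3 + 24) + 20*(-1 - 1*(-25)) = 1/27 + 20*(-1 + 25) = 1/27 + 20*24 = 1/27 + 480 = 12961/27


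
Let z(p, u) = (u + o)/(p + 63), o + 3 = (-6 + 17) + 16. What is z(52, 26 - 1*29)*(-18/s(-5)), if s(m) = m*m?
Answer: -378/2875 ≈ -0.13148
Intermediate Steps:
o = 24 (o = -3 + ((-6 + 17) + 16) = -3 + (11 + 16) = -3 + 27 = 24)
s(m) = m²
z(p, u) = (24 + u)/(63 + p) (z(p, u) = (u + 24)/(p + 63) = (24 + u)/(63 + p))
z(52, 26 - 1*29)*(-18/s(-5)) = ((24 + (26 - 1*29))/(63 + 52))*(-18/((-5)²)) = ((24 + (26 - 29))/115)*(-18/25) = ((24 - 3)/115)*(-18*1/25) = ((1/115)*21)*(-18/25) = (21/115)*(-18/25) = -378/2875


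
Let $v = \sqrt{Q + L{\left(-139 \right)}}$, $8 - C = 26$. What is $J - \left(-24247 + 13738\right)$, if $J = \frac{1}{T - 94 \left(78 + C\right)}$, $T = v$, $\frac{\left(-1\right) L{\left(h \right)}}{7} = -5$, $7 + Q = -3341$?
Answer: $\frac{334321897077}{31812913} - \frac{i \sqrt{3313}}{31812913} \approx 10509.0 - 1.8093 \cdot 10^{-6} i$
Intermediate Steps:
$Q = -3348$ ($Q = -7 - 3341 = -3348$)
$C = -18$ ($C = 8 - 26 = -18$)
$L{\left(h \right)} = 35$ ($L{\left(h \right)} = \left(-7\right) \left(-5\right) = 35$)
$v = i \sqrt{3313}$ ($v = \sqrt{-3348 + 35} = \sqrt{-3313} = i \sqrt{3313} \approx 57.559 i$)
$T = i \sqrt{3313} \approx 57.559 i$
$J = \frac{1}{-5640 + i \sqrt{3313}}$ ($J = \frac{1}{i \sqrt{3313} - 94 \left(78 - 18\right)} = \frac{1}{i \sqrt{3313} - 5640} = \frac{1}{-5640 + i \sqrt{3313}} \approx -0.00017729 - 1.809 \cdot 10^{-6} i$)
$J - \left(-24247 + 13738\right) = \left(- \frac{5640}{31812913} - \frac{i \sqrt{3313}}{31812913}\right) - \left(-24247 + 13738\right) = \left(- \frac{5640}{31812913} - \frac{i \sqrt{3313}}{31812913}\right) - -10509 = \left(- \frac{5640}{31812913} - \frac{i \sqrt{3313}}{31812913}\right) + 10509 = \frac{334321897077}{31812913} - \frac{i \sqrt{3313}}{31812913}$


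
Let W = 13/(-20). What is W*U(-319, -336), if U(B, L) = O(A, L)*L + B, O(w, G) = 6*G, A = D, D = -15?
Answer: -8801741/20 ≈ -4.4009e+5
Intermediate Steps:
A = -15
W = -13/20 (W = 13*(-1/20) = -13/20 ≈ -0.65000)
U(B, L) = B + 6*L² (U(B, L) = (6*L)*L + B = 6*L² + B = B + 6*L²)
W*U(-319, -336) = -13*(-319 + 6*(-336)²)/20 = -13*(-319 + 6*112896)/20 = -13*(-319 + 677376)/20 = -13/20*677057 = -8801741/20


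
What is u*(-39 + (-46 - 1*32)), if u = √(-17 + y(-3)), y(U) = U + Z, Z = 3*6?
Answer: -117*I*√2 ≈ -165.46*I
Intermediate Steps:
Z = 18
y(U) = 18 + U (y(U) = U + 18 = 18 + U)
u = I*√2 (u = √(-17 + (18 - 3)) = √(-17 + 15) = √(-2) = I*√2 ≈ 1.4142*I)
u*(-39 + (-46 - 1*32)) = (I*√2)*(-39 + (-46 - 1*32)) = (I*√2)*(-39 + (-46 - 32)) = (I*√2)*(-39 - 78) = (I*√2)*(-117) = -117*I*√2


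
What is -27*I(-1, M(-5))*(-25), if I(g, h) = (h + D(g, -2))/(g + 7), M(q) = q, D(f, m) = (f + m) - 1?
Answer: -2025/2 ≈ -1012.5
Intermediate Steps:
D(f, m) = -1 + f + m
I(g, h) = (-3 + g + h)/(7 + g) (I(g, h) = (h + (-1 + g - 2))/(g + 7) = (h + (-3 + g))/(7 + g) = (-3 + g + h)/(7 + g))
-27*I(-1, M(-5))*(-25) = -27*(-3 - 1 - 5)/(7 - 1)*(-25) = -27*(-9)/6*(-25) = -9*(-9)/2*(-25) = -27*(-3/2)*(-25) = (81/2)*(-25) = -2025/2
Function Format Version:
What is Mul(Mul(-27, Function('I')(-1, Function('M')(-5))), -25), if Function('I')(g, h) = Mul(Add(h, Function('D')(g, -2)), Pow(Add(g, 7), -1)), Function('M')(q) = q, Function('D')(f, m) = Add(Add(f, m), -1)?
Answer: Rational(-2025, 2) ≈ -1012.5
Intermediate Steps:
Function('D')(f, m) = Add(-1, f, m)
Function('I')(g, h) = Mul(Pow(Add(7, g), -1), Add(-3, g, h)) (Function('I')(g, h) = Mul(Add(h, Add(-1, g, -2)), Pow(Add(g, 7), -1)) = Mul(Add(h, Add(-3, g)), Pow(Add(7, g), -1)) = Mul(Add(-3, g, h), Pow(Add(7, g), -1)) = Mul(Pow(Add(7, g), -1), Add(-3, g, h)))
Mul(Mul(-27, Function('I')(-1, Function('M')(-5))), -25) = Mul(Mul(-27, Mul(Pow(Add(7, -1), -1), Add(-3, -1, -5))), -25) = Mul(Mul(-27, Mul(Pow(6, -1), -9)), -25) = Mul(Mul(-27, Mul(Rational(1, 6), -9)), -25) = Mul(Mul(-27, Rational(-3, 2)), -25) = Mul(Rational(81, 2), -25) = Rational(-2025, 2)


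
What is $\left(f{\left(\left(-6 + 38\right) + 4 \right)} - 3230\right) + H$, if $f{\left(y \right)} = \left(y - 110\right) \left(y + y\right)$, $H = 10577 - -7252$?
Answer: $9271$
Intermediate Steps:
$H = 17829$ ($H = 10577 + 7252 = 17829$)
$f{\left(y \right)} = 2 y \left(-110 + y\right)$ ($f{\left(y \right)} = \left(-110 + y\right) 2 y = 2 y \left(-110 + y\right)$)
$\left(f{\left(\left(-6 + 38\right) + 4 \right)} - 3230\right) + H = \left(2 \left(\left(-6 + 38\right) + 4\right) \left(-110 + \left(\left(-6 + 38\right) + 4\right)\right) - 3230\right) + 17829 = \left(2 \left(32 + 4\right) \left(-110 + \left(32 + 4\right)\right) - 3230\right) + 17829 = \left(2 \cdot 36 \left(-110 + 36\right) - 3230\right) + 17829 = \left(2 \cdot 36 \left(-74\right) - 3230\right) + 17829 = \left(-5328 - 3230\right) + 17829 = -8558 + 17829 = 9271$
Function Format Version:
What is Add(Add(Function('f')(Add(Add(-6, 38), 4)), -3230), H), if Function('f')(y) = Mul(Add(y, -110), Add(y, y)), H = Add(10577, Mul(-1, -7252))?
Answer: 9271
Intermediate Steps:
H = 17829 (H = Add(10577, 7252) = 17829)
Function('f')(y) = Mul(2, y, Add(-110, y)) (Function('f')(y) = Mul(Add(-110, y), Mul(2, y)) = Mul(2, y, Add(-110, y)))
Add(Add(Function('f')(Add(Add(-6, 38), 4)), -3230), H) = Add(Add(Mul(2, Add(Add(-6, 38), 4), Add(-110, Add(Add(-6, 38), 4))), -3230), 17829) = Add(Add(Mul(2, Add(32, 4), Add(-110, Add(32, 4))), -3230), 17829) = Add(Add(Mul(2, 36, Add(-110, 36)), -3230), 17829) = Add(Add(Mul(2, 36, -74), -3230), 17829) = Add(Add(-5328, -3230), 17829) = Add(-8558, 17829) = 9271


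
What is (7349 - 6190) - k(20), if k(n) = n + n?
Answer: 1119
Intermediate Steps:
k(n) = 2*n
(7349 - 6190) - k(20) = (7349 - 6190) - 2*20 = 1159 - 1*40 = 1159 - 40 = 1119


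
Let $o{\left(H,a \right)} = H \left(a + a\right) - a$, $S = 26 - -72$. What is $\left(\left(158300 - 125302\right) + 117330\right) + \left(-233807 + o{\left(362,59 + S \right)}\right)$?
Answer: $30032$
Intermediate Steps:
$S = 98$ ($S = 26 + 72 = 98$)
$o{\left(H,a \right)} = - a + 2 H a$ ($o{\left(H,a \right)} = H 2 a - a = 2 H a - a = - a + 2 H a$)
$\left(\left(158300 - 125302\right) + 117330\right) + \left(-233807 + o{\left(362,59 + S \right)}\right) = \left(\left(158300 - 125302\right) + 117330\right) - \left(233807 - \left(59 + 98\right) \left(-1 + 2 \cdot 362\right)\right) = \left(32998 + 117330\right) - \left(233807 - 157 \left(-1 + 724\right)\right) = 150328 + \left(-233807 + 157 \cdot 723\right) = 150328 + \left(-233807 + 113511\right) = 150328 - 120296 = 30032$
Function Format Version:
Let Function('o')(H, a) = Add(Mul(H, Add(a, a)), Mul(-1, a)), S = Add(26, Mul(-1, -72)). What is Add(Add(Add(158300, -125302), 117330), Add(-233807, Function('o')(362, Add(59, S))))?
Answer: 30032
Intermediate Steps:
S = 98 (S = Add(26, 72) = 98)
Function('o')(H, a) = Add(Mul(-1, a), Mul(2, H, a)) (Function('o')(H, a) = Add(Mul(H, Mul(2, a)), Mul(-1, a)) = Add(Mul(2, H, a), Mul(-1, a)) = Add(Mul(-1, a), Mul(2, H, a)))
Add(Add(Add(158300, -125302), 117330), Add(-233807, Function('o')(362, Add(59, S)))) = Add(Add(Add(158300, -125302), 117330), Add(-233807, Mul(Add(59, 98), Add(-1, Mul(2, 362))))) = Add(Add(32998, 117330), Add(-233807, Mul(157, Add(-1, 724)))) = Add(150328, Add(-233807, Mul(157, 723))) = Add(150328, Add(-233807, 113511)) = Add(150328, -120296) = 30032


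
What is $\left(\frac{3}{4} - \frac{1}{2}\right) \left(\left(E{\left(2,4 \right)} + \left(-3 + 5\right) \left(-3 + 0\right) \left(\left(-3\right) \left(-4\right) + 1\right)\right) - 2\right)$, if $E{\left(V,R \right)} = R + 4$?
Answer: $-18$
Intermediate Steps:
$E{\left(V,R \right)} = 4 + R$
$\left(\frac{3}{4} - \frac{1}{2}\right) \left(\left(E{\left(2,4 \right)} + \left(-3 + 5\right) \left(-3 + 0\right) \left(\left(-3\right) \left(-4\right) + 1\right)\right) - 2\right) = \left(\frac{3}{4} - \frac{1}{2}\right) \left(\left(\left(4 + 4\right) + \left(-3 + 5\right) \left(-3 + 0\right) \left(\left(-3\right) \left(-4\right) + 1\right)\right) - 2\right) = \left(3 \cdot \frac{1}{4} - \frac{1}{2}\right) \left(\left(8 + 2 \left(-3\right) \left(12 + 1\right)\right) - 2\right) = \left(\frac{3}{4} - \frac{1}{2}\right) \left(\left(8 - 78\right) - 2\right) = \frac{\left(8 - 78\right) - 2}{4} = \frac{-70 - 2}{4} = \frac{1}{4} \left(-72\right) = -18$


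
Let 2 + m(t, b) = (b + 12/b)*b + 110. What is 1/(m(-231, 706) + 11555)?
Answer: 1/510111 ≈ 1.9604e-6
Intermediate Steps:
m(t, b) = 108 + b*(b + 12/b) (m(t, b) = -2 + ((b + 12/b)*b + 110) = -2 + (b*(b + 12/b) + 110) = -2 + (110 + b*(b + 12/b)) = 108 + b*(b + 12/b))
1/(m(-231, 706) + 11555) = 1/((120 + 706²) + 11555) = 1/((120 + 498436) + 11555) = 1/(498556 + 11555) = 1/510111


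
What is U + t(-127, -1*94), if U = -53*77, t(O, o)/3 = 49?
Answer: -3934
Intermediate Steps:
t(O, o) = 147 (t(O, o) = 3*49 = 147)
U = -4081
U + t(-127, -1*94) = -4081 + 147 = -3934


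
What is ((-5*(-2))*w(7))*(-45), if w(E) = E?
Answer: -3150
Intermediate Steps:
((-5*(-2))*w(7))*(-45) = (-5*(-2)*7)*(-45) = (10*7)*(-45) = 70*(-45) = -3150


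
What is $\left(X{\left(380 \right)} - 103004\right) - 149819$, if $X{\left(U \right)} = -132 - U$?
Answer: $-253335$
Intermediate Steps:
$\left(X{\left(380 \right)} - 103004\right) - 149819 = \left(\left(-132 - 380\right) - 103004\right) - 149819 = \left(-512 - 103004\right) - 149819 = -103516 - 149819 = -253335$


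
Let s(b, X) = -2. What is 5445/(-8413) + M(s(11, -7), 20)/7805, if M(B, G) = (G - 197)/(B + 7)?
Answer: -213980226/328317325 ≈ -0.65175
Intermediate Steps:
M(B, G) = (-197 + G)/(7 + B)
5445/(-8413) + M(s(11, -7), 20)/7805 = 5445/(-8413) + ((-197 + 20)/(7 - 2))/7805 = 5445*(-1/8413) + (-177/5)*(1/7805) = -5445/8413 + ((1/5)*(-177))*(1/7805) = -5445/8413 - 177/5*1/7805 = -5445/8413 - 177/39025 = -213980226/328317325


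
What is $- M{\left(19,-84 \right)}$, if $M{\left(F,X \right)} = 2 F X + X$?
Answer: $3276$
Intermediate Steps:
$M{\left(F,X \right)} = X + 2 F X$ ($M{\left(F,X \right)} = 2 F X + X = X + 2 F X$)
$- M{\left(19,-84 \right)} = - \left(-84\right) \left(1 + 2 \cdot 19\right) = - \left(-84\right) \left(1 + 38\right) = - \left(-84\right) 39 = \left(-1\right) \left(-3276\right) = 3276$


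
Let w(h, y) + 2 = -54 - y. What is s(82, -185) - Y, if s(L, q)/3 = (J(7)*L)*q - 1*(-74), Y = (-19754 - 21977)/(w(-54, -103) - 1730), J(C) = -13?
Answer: 996045185/1683 ≈ 5.9183e+5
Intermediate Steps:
w(h, y) = -56 - y (w(h, y) = -2 + (-54 - y) = -56 - y)
Y = 41731/1683 (Y = (-19754 - 21977)/((-56 - 1*(-103)) - 1730) = -41731/((-56 + 103) - 1730) = -41731/(47 - 1730) = -41731/(-1683) = -41731*(-1/1683) = 41731/1683 ≈ 24.796)
s(L, q) = 222 - 39*L*q (s(L, q) = 3*((-13*L)*q - 1*(-74)) = 3*(-13*L*q + 74) = 3*(74 - 13*L*q) = 222 - 39*L*q)
s(82, -185) - Y = (222 - 39*82*(-185)) - 1*41731/1683 = (222 + 591630) - 41731/1683 = 591852 - 41731/1683 = 996045185/1683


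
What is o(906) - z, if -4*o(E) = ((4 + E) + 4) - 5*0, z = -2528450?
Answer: 5056443/2 ≈ 2.5282e+6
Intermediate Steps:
o(E) = -2 - E/4 (o(E) = -(((4 + E) + 4) - 5*0)/4 = -((8 + E) + 0)/4 = -(8 + E)/4 = -2 - E/4)
o(906) - z = (-2 - ¼*906) - 1*(-2528450) = (-2 - 453/2) + 2528450 = -457/2 + 2528450 = 5056443/2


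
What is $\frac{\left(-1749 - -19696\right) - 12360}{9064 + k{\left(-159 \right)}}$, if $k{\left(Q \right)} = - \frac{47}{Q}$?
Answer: $\frac{888333}{1441223} \approx 0.61637$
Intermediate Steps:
$\frac{\left(-1749 - -19696\right) - 12360}{9064 + k{\left(-159 \right)}} = \frac{\left(-1749 - -19696\right) - 12360}{9064 - \frac{47}{-159}} = \frac{\left(-1749 + 19696\right) - 12360}{9064 - - \frac{47}{159}} = \frac{17947 - 12360}{9064 + \frac{47}{159}} = \frac{5587}{\frac{1441223}{159}} = 5587 \cdot \frac{159}{1441223} = \frac{888333}{1441223}$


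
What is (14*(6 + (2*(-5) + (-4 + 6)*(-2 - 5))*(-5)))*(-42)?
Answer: -74088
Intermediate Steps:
(14*(6 + (2*(-5) + (-4 + 6)*(-2 - 5))*(-5)))*(-42) = (14*(6 + (-10 + 2*(-7))*(-5)))*(-42) = (14*(6 + (-10 - 14)*(-5)))*(-42) = (14*(6 - 24*(-5)))*(-42) = (14*(6 + 120))*(-42) = (14*126)*(-42) = 1764*(-42) = -74088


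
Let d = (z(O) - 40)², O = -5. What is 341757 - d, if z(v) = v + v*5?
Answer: 336857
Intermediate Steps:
z(v) = 6*v (z(v) = v + 5*v = 6*v)
d = 4900 (d = (6*(-5) - 40)² = (-30 - 40)² = (-70)² = 4900)
341757 - d = 341757 - 1*4900 = 341757 - 4900 = 336857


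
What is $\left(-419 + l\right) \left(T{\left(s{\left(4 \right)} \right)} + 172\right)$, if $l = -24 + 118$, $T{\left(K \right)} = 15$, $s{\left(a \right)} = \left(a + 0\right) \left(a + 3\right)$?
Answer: $-60775$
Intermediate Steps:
$s{\left(a \right)} = a \left(3 + a\right)$
$l = 94$
$\left(-419 + l\right) \left(T{\left(s{\left(4 \right)} \right)} + 172\right) = \left(-419 + 94\right) \left(15 + 172\right) = \left(-325\right) 187 = -60775$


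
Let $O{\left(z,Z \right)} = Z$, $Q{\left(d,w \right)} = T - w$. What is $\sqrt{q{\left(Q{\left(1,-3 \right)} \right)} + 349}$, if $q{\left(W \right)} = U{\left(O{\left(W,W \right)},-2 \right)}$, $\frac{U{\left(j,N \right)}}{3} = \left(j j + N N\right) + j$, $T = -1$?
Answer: $\sqrt{379} \approx 19.468$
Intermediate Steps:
$Q{\left(d,w \right)} = -1 - w$
$U{\left(j,N \right)} = 3 j + 3 N^{2} + 3 j^{2}$ ($U{\left(j,N \right)} = 3 \left(\left(j j + N N\right) + j\right) = 3 \left(\left(j^{2} + N^{2}\right) + j\right) = 3 \left(\left(N^{2} + j^{2}\right) + j\right) = 3 \left(j + N^{2} + j^{2}\right) = 3 j + 3 N^{2} + 3 j^{2}$)
$q{\left(W \right)} = 12 + 3 W + 3 W^{2}$ ($q{\left(W \right)} = 3 W + 3 \left(-2\right)^{2} + 3 W^{2} = 3 W + 3 \cdot 4 + 3 W^{2} = 3 W + 12 + 3 W^{2} = 12 + 3 W + 3 W^{2}$)
$\sqrt{q{\left(Q{\left(1,-3 \right)} \right)} + 349} = \sqrt{\left(12 + 3 \left(-1 - -3\right) + 3 \left(-1 - -3\right)^{2}\right) + 349} = \sqrt{\left(12 + 3 \left(-1 + 3\right) + 3 \left(-1 + 3\right)^{2}\right) + 349} = \sqrt{\left(12 + 3 \cdot 2 + 3 \cdot 2^{2}\right) + 349} = \sqrt{\left(12 + 6 + 3 \cdot 4\right) + 349} = \sqrt{\left(12 + 6 + 12\right) + 349} = \sqrt{30 + 349} = \sqrt{379}$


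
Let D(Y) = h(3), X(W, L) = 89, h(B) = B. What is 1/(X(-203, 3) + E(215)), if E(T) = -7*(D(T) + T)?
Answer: -1/1437 ≈ -0.00069589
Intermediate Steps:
D(Y) = 3
E(T) = -21 - 7*T (E(T) = -7*(3 + T) = -21 - 7*T)
1/(X(-203, 3) + E(215)) = 1/(89 + (-21 - 7*215)) = 1/(89 + (-21 - 1505)) = 1/(89 - 1526) = 1/(-1437) = -1/1437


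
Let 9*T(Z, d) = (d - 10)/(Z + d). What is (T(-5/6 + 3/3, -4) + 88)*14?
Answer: 85400/69 ≈ 1237.7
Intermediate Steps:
T(Z, d) = (-10 + d)/(9*(Z + d)) (T(Z, d) = ((d - 10)/(Z + d))/9 = ((-10 + d)/(Z + d))/9 = (-10 + d)/(9*(Z + d)))
(T(-5/6 + 3/3, -4) + 88)*14 = ((-10 - 4)/(9*((-5/6 + 3/3) - 4)) + 88)*14 = ((⅑)*(-14)/((-5*⅙ + 3*(⅓)) - 4) + 88)*14 = ((⅑)*(-14)/((-⅚ + 1) - 4) + 88)*14 = ((⅑)*(-14)/(⅙ - 4) + 88)*14 = ((⅑)*(-14)/(-23/6) + 88)*14 = ((⅑)*(-6/23)*(-14) + 88)*14 = (28/69 + 88)*14 = (6100/69)*14 = 85400/69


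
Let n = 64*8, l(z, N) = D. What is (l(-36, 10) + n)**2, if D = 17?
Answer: 279841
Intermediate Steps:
l(z, N) = 17
n = 512
(l(-36, 10) + n)**2 = (17 + 512)**2 = 529**2 = 279841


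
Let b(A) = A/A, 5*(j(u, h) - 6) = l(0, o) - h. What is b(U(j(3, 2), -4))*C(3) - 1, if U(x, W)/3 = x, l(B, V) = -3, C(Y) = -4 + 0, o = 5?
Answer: -5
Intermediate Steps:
C(Y) = -4
j(u, h) = 27/5 - h/5 (j(u, h) = 6 + (-3 - h)/5 = 6 + (-⅗ - h/5) = 27/5 - h/5)
U(x, W) = 3*x
b(A) = 1
b(U(j(3, 2), -4))*C(3) - 1 = 1*(-4) - 1 = -4 - 1 = -5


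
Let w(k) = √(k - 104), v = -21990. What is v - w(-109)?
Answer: -21990 - I*√213 ≈ -21990.0 - 14.595*I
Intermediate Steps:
w(k) = √(-104 + k)
v - w(-109) = -21990 - √(-104 - 109) = -21990 - √(-213) = -21990 - I*√213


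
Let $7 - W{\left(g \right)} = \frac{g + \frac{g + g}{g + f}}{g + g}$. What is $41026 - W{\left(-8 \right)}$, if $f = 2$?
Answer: $\frac{123058}{3} \approx 41019.0$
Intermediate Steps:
$W{\left(g \right)} = 7 - \frac{g + \frac{2 g}{2 + g}}{2 g}$ ($W{\left(g \right)} = 7 - \frac{g + \frac{g + g}{g + 2}}{g + g} = 7 - \frac{g + \frac{2 g}{2 + g}}{2 g}$)
$41026 - W{\left(-8 \right)} = 41026 - \frac{24 + 13 \left(-8\right)}{2 \left(2 - 8\right)} = 41026 - \frac{24 - 104}{2 \left(-6\right)} = 41026 - \frac{1}{2} \left(- \frac{1}{6}\right) \left(-80\right) = 41026 - \frac{20}{3} = \frac{123058}{3}$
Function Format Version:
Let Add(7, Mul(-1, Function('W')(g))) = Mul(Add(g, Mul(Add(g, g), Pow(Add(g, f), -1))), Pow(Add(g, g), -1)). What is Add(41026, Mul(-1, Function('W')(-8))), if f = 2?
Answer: Rational(123058, 3) ≈ 41019.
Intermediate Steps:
Function('W')(g) = Add(7, Mul(Rational(-1, 2), Pow(g, -1), Add(g, Mul(2, g, Pow(Add(2, g), -1))))) (Function('W')(g) = Add(7, Mul(-1, Mul(Add(g, Mul(Add(g, g), Pow(Add(g, 2), -1))), Pow(Add(g, g), -1)))) = Add(7, Mul(-1, Mul(Add(g, Mul(Mul(2, g), Pow(Add(2, g), -1))), Pow(Mul(2, g), -1)))) = Add(7, Mul(-1, Mul(Add(g, Mul(2, g, Pow(Add(2, g), -1))), Mul(Rational(1, 2), Pow(g, -1))))) = Add(7, Mul(-1, Mul(Rational(1, 2), Pow(g, -1), Add(g, Mul(2, g, Pow(Add(2, g), -1)))))) = Add(7, Mul(Rational(-1, 2), Pow(g, -1), Add(g, Mul(2, g, Pow(Add(2, g), -1))))))
Add(41026, Mul(-1, Function('W')(-8))) = Add(41026, Mul(-1, Mul(Rational(1, 2), Pow(Add(2, -8), -1), Add(24, Mul(13, -8))))) = Add(41026, Mul(-1, Mul(Rational(1, 2), Pow(-6, -1), Add(24, -104)))) = Add(41026, Mul(-1, Mul(Rational(1, 2), Rational(-1, 6), -80))) = Add(41026, Mul(-1, Rational(20, 3))) = Add(41026, Rational(-20, 3)) = Rational(123058, 3)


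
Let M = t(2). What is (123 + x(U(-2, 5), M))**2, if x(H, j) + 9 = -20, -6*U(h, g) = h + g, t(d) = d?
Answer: 8836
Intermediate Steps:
M = 2
U(h, g) = -g/6 - h/6 (U(h, g) = -(h + g)/6 = -(g + h)/6 = -g/6 - h/6)
x(H, j) = -29 (x(H, j) = -9 - 20 = -29)
(123 + x(U(-2, 5), M))**2 = (123 - 29)**2 = 94**2 = 8836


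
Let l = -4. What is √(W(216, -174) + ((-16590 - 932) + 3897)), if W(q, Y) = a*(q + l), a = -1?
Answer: I*√13837 ≈ 117.63*I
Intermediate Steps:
W(q, Y) = 4 - q (W(q, Y) = -(q - 4) = -(-4 + q) = 4 - q)
√(W(216, -174) + ((-16590 - 932) + 3897)) = √((4 - 1*216) + ((-16590 - 932) + 3897)) = √((4 - 216) + (-17522 + 3897)) = √(-212 - 13625) = √(-13837) = I*√13837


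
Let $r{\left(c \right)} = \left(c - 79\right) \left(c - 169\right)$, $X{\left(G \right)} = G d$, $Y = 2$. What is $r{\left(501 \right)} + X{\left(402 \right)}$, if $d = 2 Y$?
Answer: $141712$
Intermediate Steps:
$d = 4$ ($d = 2 \cdot 2 = 4$)
$X{\left(G \right)} = 4 G$ ($X{\left(G \right)} = G 4 = 4 G$)
$r{\left(c \right)} = \left(-169 + c\right) \left(-79 + c\right)$ ($r{\left(c \right)} = \left(-79 + c\right) \left(-169 + c\right) = \left(-169 + c\right) \left(-79 + c\right)$)
$r{\left(501 \right)} + X{\left(402 \right)} = \left(13351 + 501^{2} - 124248\right) + 4 \cdot 402 = \left(13351 + 251001 - 124248\right) + 1608 = 140104 + 1608 = 141712$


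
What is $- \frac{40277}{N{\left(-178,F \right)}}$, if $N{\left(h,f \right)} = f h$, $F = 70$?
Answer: $\frac{40277}{12460} \approx 3.2325$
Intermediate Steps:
$- \frac{40277}{N{\left(-178,F \right)}} = - \frac{40277}{70 \left(-178\right)} = - \frac{40277}{-12460} = \left(-40277\right) \left(- \frac{1}{12460}\right) = \frac{40277}{12460}$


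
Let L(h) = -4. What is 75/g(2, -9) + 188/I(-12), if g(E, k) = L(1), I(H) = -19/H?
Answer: 7599/76 ≈ 99.987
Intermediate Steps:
g(E, k) = -4
75/g(2, -9) + 188/I(-12) = 75/(-4) + 188/((-19/(-12))) = 75*(-1/4) + 188/((-19*(-1/12))) = -75/4 + 188/(19/12) = -75/4 + 188*(12/19) = -75/4 + 2256/19 = 7599/76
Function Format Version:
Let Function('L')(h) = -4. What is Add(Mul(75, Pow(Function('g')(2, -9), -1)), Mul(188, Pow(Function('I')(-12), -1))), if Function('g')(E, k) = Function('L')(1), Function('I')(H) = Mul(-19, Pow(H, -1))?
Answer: Rational(7599, 76) ≈ 99.987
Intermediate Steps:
Function('g')(E, k) = -4
Add(Mul(75, Pow(Function('g')(2, -9), -1)), Mul(188, Pow(Function('I')(-12), -1))) = Add(Mul(75, Pow(-4, -1)), Mul(188, Pow(Mul(-19, Pow(-12, -1)), -1))) = Add(Mul(75, Rational(-1, 4)), Mul(188, Pow(Mul(-19, Rational(-1, 12)), -1))) = Add(Rational(-75, 4), Mul(188, Pow(Rational(19, 12), -1))) = Add(Rational(-75, 4), Mul(188, Rational(12, 19))) = Add(Rational(-75, 4), Rational(2256, 19)) = Rational(7599, 76)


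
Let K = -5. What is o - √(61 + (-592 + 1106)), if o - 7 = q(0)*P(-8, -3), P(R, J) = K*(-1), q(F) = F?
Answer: 7 - 5*√23 ≈ -16.979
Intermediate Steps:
P(R, J) = 5 (P(R, J) = -5*(-1) = 5)
o = 7 (o = 7 + 0*5 = 7 + 0 = 7)
o - √(61 + (-592 + 1106)) = 7 - √(61 + (-592 + 1106)) = 7 - √(61 + 514) = 7 - √575 = 7 - 5*√23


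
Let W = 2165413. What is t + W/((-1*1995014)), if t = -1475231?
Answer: -2943108663647/1995014 ≈ -1.4752e+6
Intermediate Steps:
t + W/((-1*1995014)) = -1475231 + 2165413/((-1*1995014)) = -1475231 + 2165413/(-1995014) = -1475231 + 2165413*(-1/1995014) = -1475231 - 2165413/1995014 = -2943108663647/1995014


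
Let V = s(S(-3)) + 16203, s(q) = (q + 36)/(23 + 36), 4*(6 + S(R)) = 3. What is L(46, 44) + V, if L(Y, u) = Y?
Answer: 3834887/236 ≈ 16250.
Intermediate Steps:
S(R) = -21/4 (S(R) = -6 + (¼)*3 = -6 + ¾ = -21/4)
s(q) = 36/59 + q/59 (s(q) = (36 + q)/59 = (36 + q)*(1/59) = 36/59 + q/59)
V = 3824031/236 (V = (36/59 + (1/59)*(-21/4)) + 16203 = (36/59 - 21/236) + 16203 = 123/236 + 16203 = 3824031/236 ≈ 16204.)
L(46, 44) + V = 46 + 3824031/236 = 3834887/236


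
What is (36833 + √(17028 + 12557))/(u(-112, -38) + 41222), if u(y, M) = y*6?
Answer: 36833/40550 + √29585/40550 ≈ 0.91258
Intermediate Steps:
u(y, M) = 6*y
(36833 + √(17028 + 12557))/(u(-112, -38) + 41222) = (36833 + √(17028 + 12557))/(6*(-112) + 41222) = (36833 + √29585)/(-672 + 41222) = (36833 + √29585)/40550 = (36833 + √29585)*(1/40550) = 36833/40550 + √29585/40550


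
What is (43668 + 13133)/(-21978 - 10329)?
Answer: -56801/32307 ≈ -1.7582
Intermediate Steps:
(43668 + 13133)/(-21978 - 10329) = 56801/(-32307) = 56801*(-1/32307) = -56801/32307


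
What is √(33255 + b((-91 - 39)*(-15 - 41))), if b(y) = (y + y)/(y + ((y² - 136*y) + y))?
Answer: 2*√11792896513/1191 ≈ 182.36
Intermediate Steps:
b(y) = 2*y/(y² - 134*y) (b(y) = (2*y)/(y + (y² - 135*y)) = (2*y)/(y² - 134*y) = 2*y/(y² - 134*y))
√(33255 + b((-91 - 39)*(-15 - 41))) = √(33255 + 2/(-134 + (-91 - 39)*(-15 - 41))) = √(33255 + 2/(-134 - 130*(-56))) = √(33255 + 2/(-134 + 7280)) = √(33255 + 2/7146) = √(33255 + 2*(1/7146)) = √(33255 + 1/3573) = √(118820116/3573) = 2*√11792896513/1191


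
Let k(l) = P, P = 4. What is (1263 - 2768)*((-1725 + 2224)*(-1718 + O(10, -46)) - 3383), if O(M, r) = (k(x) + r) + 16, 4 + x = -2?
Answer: 1314826695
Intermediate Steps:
x = -6 (x = -4 - 2 = -6)
k(l) = 4
O(M, r) = 20 + r (O(M, r) = (4 + r) + 16 = 20 + r)
(1263 - 2768)*((-1725 + 2224)*(-1718 + O(10, -46)) - 3383) = (1263 - 2768)*((-1725 + 2224)*(-1718 + (20 - 46)) - 3383) = -1505*(499*(-1718 - 26) - 3383) = -1505*(499*(-1744) - 3383) = -1505*(-870256 - 3383) = -1505*(-873639) = 1314826695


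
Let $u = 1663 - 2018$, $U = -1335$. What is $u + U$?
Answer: $-1690$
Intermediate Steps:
$u = -355$
$u + U = -355 - 1335 = -1690$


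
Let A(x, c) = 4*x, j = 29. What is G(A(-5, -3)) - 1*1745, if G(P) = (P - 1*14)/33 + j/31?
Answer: -1785232/1023 ≈ -1745.1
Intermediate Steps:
G(P) = 523/1023 + P/33 (G(P) = (P - 1*14)/33 + 29/31 = (P - 14)*(1/33) + 29*(1/31) = (-14 + P)*(1/33) + 29/31 = (-14/33 + P/33) + 29/31 = 523/1023 + P/33)
G(A(-5, -3)) - 1*1745 = (523/1023 + (4*(-5))/33) - 1*1745 = (523/1023 + (1/33)*(-20)) - 1745 = (523/1023 - 20/33) - 1745 = -97/1023 - 1745 = -1785232/1023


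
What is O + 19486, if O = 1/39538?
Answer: 770437469/39538 ≈ 19486.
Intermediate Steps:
O = 1/39538 ≈ 2.5292e-5
O + 19486 = 1/39538 + 19486 = 770437469/39538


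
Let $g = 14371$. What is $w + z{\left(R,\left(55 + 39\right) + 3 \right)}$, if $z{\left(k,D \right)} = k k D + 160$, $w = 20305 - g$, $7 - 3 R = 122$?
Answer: $\frac{1337671}{9} \approx 1.4863 \cdot 10^{5}$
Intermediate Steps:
$R = - \frac{115}{3}$ ($R = \frac{7}{3} - \frac{122}{3} = - \frac{115}{3} \approx -38.333$)
$w = 5934$ ($w = 20305 - 14371 = 5934$)
$z{\left(k,D \right)} = 160 + D k^{2}$ ($z{\left(k,D \right)} = k^{2} D + 160 = D k^{2} + 160 = 160 + D k^{2}$)
$w + z{\left(R,\left(55 + 39\right) + 3 \right)} = 5934 + \left(160 + \left(\left(55 + 39\right) + 3\right) \left(- \frac{115}{3}\right)^{2}\right) = 5934 + \left(160 + \left(94 + 3\right) \frac{13225}{9}\right) = 5934 + \left(160 + 97 \cdot \frac{13225}{9}\right) = 5934 + \left(160 + \frac{1282825}{9}\right) = 5934 + \frac{1284265}{9} = \frac{1337671}{9}$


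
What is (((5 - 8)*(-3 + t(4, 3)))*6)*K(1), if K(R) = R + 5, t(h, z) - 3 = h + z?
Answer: -756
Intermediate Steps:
t(h, z) = 3 + h + z (t(h, z) = 3 + (h + z) = 3 + h + z)
K(R) = 5 + R
(((5 - 8)*(-3 + t(4, 3)))*6)*K(1) = (((5 - 8)*(-3 + (3 + 4 + 3)))*6)*(5 + 1) = (-3*(-3 + 10)*6)*6 = (-3*7*6)*6 = -21*6*6 = -126*6 = -756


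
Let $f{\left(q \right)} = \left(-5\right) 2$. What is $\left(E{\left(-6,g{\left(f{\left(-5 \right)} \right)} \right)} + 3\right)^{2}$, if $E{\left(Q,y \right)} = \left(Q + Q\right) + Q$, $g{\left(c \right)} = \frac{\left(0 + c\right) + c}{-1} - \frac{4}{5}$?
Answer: $225$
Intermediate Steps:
$f{\left(q \right)} = -10$
$g{\left(c \right)} = - \frac{4}{5} - 2 c$ ($g{\left(c \right)} = \left(c + c\right) \left(-1\right) - \frac{4}{5} = 2 c \left(-1\right) - \frac{4}{5} = - 2 c - \frac{4}{5} = - \frac{4}{5} - 2 c$)
$E{\left(Q,y \right)} = 3 Q$ ($E{\left(Q,y \right)} = 2 Q + Q = 3 Q$)
$\left(E{\left(-6,g{\left(f{\left(-5 \right)} \right)} \right)} + 3\right)^{2} = \left(3 \left(-6\right) + 3\right)^{2} = \left(-18 + 3\right)^{2} = \left(-15\right)^{2} = 225$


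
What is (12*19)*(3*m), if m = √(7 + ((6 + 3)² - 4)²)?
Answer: 2736*√371 ≈ 52699.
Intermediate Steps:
m = 4*√371 (m = √(7 + (9² - 4)²) = √(7 + (81 - 4)²) = √(7 + 77²) = √(7 + 5929) = √5936 = 4*√371 ≈ 77.045)
(12*19)*(3*m) = (12*19)*(3*(4*√371)) = 228*(12*√371) = 2736*√371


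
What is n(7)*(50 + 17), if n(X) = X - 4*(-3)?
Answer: 1273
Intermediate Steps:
n(X) = 12 + X (n(X) = X + 12 = 12 + X)
n(7)*(50 + 17) = (12 + 7)*(50 + 17) = 19*67 = 1273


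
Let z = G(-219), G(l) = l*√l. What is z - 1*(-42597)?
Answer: 42597 - 219*I*√219 ≈ 42597.0 - 3240.9*I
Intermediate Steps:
G(l) = l^(3/2)
z = -219*I*√219 (z = (-219)^(3/2) = -219*I*√219 ≈ -3240.9*I)
z - 1*(-42597) = -219*I*√219 - 1*(-42597) = -219*I*√219 + 42597 = 42597 - 219*I*√219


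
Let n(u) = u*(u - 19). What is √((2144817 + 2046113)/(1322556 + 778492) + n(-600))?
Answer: √102469872968450015/525262 ≈ 609.43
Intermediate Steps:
n(u) = u*(-19 + u)
√((2144817 + 2046113)/(1322556 + 778492) + n(-600)) = √((2144817 + 2046113)/(1322556 + 778492) - 600*(-19 - 600)) = √(4190930/2101048 - 600*(-619)) = √(4190930*(1/2101048) + 371400) = √(2095465/1050524 + 371400) = √(390166709065/1050524) = √102469872968450015/525262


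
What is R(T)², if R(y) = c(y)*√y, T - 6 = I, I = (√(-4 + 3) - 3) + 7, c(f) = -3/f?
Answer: 90/101 - 9*I/101 ≈ 0.89109 - 0.089109*I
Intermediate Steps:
I = 4 + I (I = (√(-1) - 3) + 7 = (I - 3) + 7 = (-3 + I) + 7 = 4 + I ≈ 4.0 + 1.0*I)
T = 10 + I (T = 6 + (4 + I) = 10 + I ≈ 10.0 + 1.0*I)
R(y) = -3/√y (R(y) = (-3/y)*√y = -3/√y)
R(T)² = (-3/√(10 + I))² = 90/101 - 9*I/101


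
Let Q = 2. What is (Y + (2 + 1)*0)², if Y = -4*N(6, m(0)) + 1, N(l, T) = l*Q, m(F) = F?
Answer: 2209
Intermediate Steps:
N(l, T) = 2*l (N(l, T) = l*2 = 2*l)
Y = -47 (Y = -8*6 + 1 = -4*12 + 1 = -48 + 1 = -47)
(Y + (2 + 1)*0)² = (-47 + (2 + 1)*0)² = (-47 + 3*0)² = (-47 + 0)² = (-47)² = 2209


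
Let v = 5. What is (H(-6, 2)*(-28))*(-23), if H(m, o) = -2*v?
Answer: -6440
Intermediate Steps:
H(m, o) = -10 (H(m, o) = -2*5 = -10)
(H(-6, 2)*(-28))*(-23) = -10*(-28)*(-23) = 280*(-23) = -6440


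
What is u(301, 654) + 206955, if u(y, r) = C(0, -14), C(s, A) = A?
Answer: 206941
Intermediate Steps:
u(y, r) = -14
u(301, 654) + 206955 = -14 + 206955 = 206941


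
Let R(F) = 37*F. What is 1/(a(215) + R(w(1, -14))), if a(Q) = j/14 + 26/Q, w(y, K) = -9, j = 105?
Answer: -430/139913 ≈ -0.0030733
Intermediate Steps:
a(Q) = 15/2 + 26/Q (a(Q) = 105/14 + 26/Q = 105*(1/14) + 26/Q = 15/2 + 26/Q)
1/(a(215) + R(w(1, -14))) = 1/((15/2 + 26/215) + 37*(-9)) = 1/((15/2 + 26*(1/215)) - 333) = 1/((15/2 + 26/215) - 333) = 1/(3277/430 - 333) = 1/(-139913/430) = -430/139913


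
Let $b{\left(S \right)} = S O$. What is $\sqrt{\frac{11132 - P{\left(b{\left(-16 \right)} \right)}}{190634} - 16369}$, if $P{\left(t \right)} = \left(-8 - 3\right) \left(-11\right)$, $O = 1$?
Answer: $\frac{i \sqrt{594869000026790}}{190634} \approx 127.94 i$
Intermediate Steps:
$b{\left(S \right)} = S$ ($b{\left(S \right)} = S 1 = S$)
$P{\left(t \right)} = 121$ ($P{\left(t \right)} = \left(-11\right) \left(-11\right) = 121$)
$\sqrt{\frac{11132 - P{\left(b{\left(-16 \right)} \right)}}{190634} - 16369} = \sqrt{\frac{11132 - 121}{190634} - 16369} = \sqrt{\left(11132 - 121\right) \frac{1}{190634} - 16369} = \sqrt{11011 \cdot \frac{1}{190634} - 16369} = \sqrt{\frac{11011}{190634} - 16369} = \sqrt{- \frac{3120476935}{190634}} = \frac{i \sqrt{594869000026790}}{190634}$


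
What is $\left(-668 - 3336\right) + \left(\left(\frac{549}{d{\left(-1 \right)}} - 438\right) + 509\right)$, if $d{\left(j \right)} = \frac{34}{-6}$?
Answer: $- \frac{68508}{17} \approx -4029.9$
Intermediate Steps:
$d{\left(j \right)} = - \frac{17}{3}$ ($d{\left(j \right)} = 34 \left(- \frac{1}{6}\right) = - \frac{17}{3}$)
$\left(-668 - 3336\right) + \left(\left(\frac{549}{d{\left(-1 \right)}} - 438\right) + 509\right) = \left(-668 - 3336\right) + \left(\left(\frac{549}{- \frac{17}{3}} - 438\right) + 509\right) = -4004 + \left(\left(549 \left(- \frac{3}{17}\right) - 438\right) + 509\right) = -4004 + \left(\left(- \frac{1647}{17} - 438\right) + 509\right) = -4004 + \left(- \frac{9093}{17} + 509\right) = -4004 - \frac{440}{17} = - \frac{68508}{17}$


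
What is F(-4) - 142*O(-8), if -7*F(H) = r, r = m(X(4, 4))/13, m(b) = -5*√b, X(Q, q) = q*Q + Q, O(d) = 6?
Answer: -852 + 10*√5/91 ≈ -851.75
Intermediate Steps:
X(Q, q) = Q + Q*q (X(Q, q) = Q*q + Q = Q + Q*q)
r = -10*√5/13 (r = -5*2*√(1 + 4)/13 = -5*2*√5*(1/13) = -10*√5*(1/13) = -10*√5/13 ≈ -1.7201)
F(H) = 10*√5/91 (F(H) = -(-10)*√5/91 = 10*√5/91)
F(-4) - 142*O(-8) = 10*√5/91 - 142*6 = 10*√5/91 - 852 = -852 + 10*√5/91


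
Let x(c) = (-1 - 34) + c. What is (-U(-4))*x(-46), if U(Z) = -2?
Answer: -162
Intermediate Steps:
x(c) = -35 + c
(-U(-4))*x(-46) = (-1*(-2))*(-35 - 46) = 2*(-81) = -162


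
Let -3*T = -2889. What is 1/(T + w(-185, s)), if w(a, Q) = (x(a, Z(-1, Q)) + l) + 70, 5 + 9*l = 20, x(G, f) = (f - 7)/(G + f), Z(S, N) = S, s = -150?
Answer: 31/32076 ≈ 0.00096645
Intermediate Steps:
T = 963 (T = -1/3*(-2889) = 963)
x(G, f) = (-7 + f)/(G + f)
l = 5/3 (l = -5/9 + (1/9)*20 = -5/9 + 20/9 = 5/3 ≈ 1.6667)
w(a, Q) = 215/3 - 8/(-1 + a) (w(a, Q) = ((-7 - 1)/(a - 1) + 5/3) + 70 = (-8/(-1 + a) + 5/3) + 70 = (5/3 - 8/(-1 + a)) + 70 = 215/3 - 8/(-1 + a))
1/(T + w(-185, s)) = 1/(963 + (-239 + 215*(-185))/(3*(-1 - 185))) = 1/(963 + (1/3)*(-239 - 39775)/(-186)) = 1/(963 + (1/3)*(-1/186)*(-40014)) = 1/(963 + 2223/31) = 1/(32076/31) = 31/32076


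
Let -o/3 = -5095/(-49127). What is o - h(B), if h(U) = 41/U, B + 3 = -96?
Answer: 500992/4863573 ≈ 0.10301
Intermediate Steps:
B = -99 (B = -3 - 96 = -99)
o = -15285/49127 (o = -(-15285)/(-49127) = -(-15285)*(-1)/49127 = -3*5095/49127 = -15285/49127 ≈ -0.31113)
o - h(B) = -15285/49127 - 41/(-99) = -15285/49127 - 41*(-1)/99 = -15285/49127 - 1*(-41/99) = -15285/49127 + 41/99 = 500992/4863573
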